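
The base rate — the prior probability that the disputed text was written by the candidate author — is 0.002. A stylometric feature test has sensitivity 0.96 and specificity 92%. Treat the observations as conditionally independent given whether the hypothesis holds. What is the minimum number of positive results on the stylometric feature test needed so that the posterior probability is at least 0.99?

5

Prior odds: 0.002 ÷ 0.998 = 1/499.
False-positive rate = 1 − 0.92 = 0.08; likelihood ratio of a positive = 0.96/0.08 = 12.
Target posterior odds = 0.99/0.01 = 99.
Require 12ⁿ ≥ 99 ÷ (1/499) = 49401.
12⁴ = 20736 falls short of 49401 but 12⁵ = 248832 reaches it, so n = 5.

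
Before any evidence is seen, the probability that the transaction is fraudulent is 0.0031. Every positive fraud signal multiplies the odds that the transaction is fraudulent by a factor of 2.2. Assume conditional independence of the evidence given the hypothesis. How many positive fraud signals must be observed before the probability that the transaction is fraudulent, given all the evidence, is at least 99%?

14

Prior odds = 0.0031/0.9969 = 31/9969.
Likelihood ratio per positive fraud signal = 2.2.
Target odds: 0.99 ÷ 0.01 = 99.
Require 2.2ⁿ ≥ 99 ÷ (31/9969) = 986931/31.
2.2¹³ ≈28281 falls short of 986931/31 but 2.2¹⁴ ≈62218.2 reaches it, so n = 14.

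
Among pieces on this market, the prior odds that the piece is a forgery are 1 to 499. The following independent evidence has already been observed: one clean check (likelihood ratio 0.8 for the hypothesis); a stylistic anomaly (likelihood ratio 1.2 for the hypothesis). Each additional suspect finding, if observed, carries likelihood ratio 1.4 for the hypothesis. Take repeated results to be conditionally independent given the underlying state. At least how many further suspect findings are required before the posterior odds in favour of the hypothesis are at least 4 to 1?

Prior odds = 1/499.
Combined Bayes factor of the evidence already in hand = 0.8 × 1.2 = 0.96.
Odds after that evidence = (1/499) × 0.96 = 24/12475.
Target odds = 4.
Need 1.4ⁿ ≥ 4 ÷ (24/12475) = 12475/6.
1.4²² ≈1639.9 falls short of 12475/6 but 1.4²³ ≈2295.86 reaches it, so n = 23.

23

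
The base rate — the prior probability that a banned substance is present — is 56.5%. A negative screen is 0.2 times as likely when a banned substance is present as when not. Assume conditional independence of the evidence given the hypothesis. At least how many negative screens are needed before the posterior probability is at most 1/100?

4

Prior odds: 0.565 ÷ 0.435 = 113/87.
Likelihood ratio per negative screen = 0.2.
Target odds: 0.01 ÷ 0.99 = 1/99.
Require 0.2ⁿ ≤ 1/99 ÷ (113/87) = 29/3729.
0.2³ = 0.008 is still above 29/3729 but 0.2⁴ = 0.0016 is at or below it, so n = 4.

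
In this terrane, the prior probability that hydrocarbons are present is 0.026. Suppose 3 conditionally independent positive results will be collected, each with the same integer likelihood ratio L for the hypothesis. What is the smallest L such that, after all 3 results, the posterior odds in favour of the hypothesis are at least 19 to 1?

9

Prior odds = 0.026/0.974 = 13/487.
Target odds = 19.
Need L³ ≥ 19 ÷ (13/487) = 9253/13.
8³ = 512 < 9253/13 ≤ 729 = 9³, so L = 9.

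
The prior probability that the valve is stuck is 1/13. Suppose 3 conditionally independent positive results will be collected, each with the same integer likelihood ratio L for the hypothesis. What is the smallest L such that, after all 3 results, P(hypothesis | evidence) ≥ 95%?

Prior odds = (1/13)/(12/13) = 1/12.
Target odds = 0.95/0.05 = 19.
Need L³ ≥ 19 ÷ (1/12) = 228.
6³ = 216 < 228 ≤ 343 = 7³, so L = 7.

7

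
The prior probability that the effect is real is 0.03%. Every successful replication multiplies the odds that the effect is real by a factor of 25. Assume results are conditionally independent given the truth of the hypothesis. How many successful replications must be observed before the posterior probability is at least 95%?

4

Prior odds: 0.0003 ÷ 0.9997 = 3/9997.
Likelihood ratio per successful replication = 25.
Target odds: 0.95 ÷ 0.05 = 19.
Need (3/9997) × 25ⁿ ≥ 19, i.e. 25ⁿ ≥ 189943/3.
25³ = 15625 falls short of 189943/3 but 25⁴ = 390625 reaches it, so n = 4.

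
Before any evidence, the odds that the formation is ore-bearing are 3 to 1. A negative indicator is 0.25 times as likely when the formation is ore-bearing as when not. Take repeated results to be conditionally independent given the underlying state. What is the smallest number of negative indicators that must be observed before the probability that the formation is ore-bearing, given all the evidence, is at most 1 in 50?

Prior odds = 3.
Likelihood ratio per negative indicator = 0.25.
Target odds: 0.02 ÷ 0.98 = 1/49.
Need 3 × 0.25ⁿ ≤ 1/49, i.e. 0.25ⁿ ≤ 1/147.
0.25³ = 0.015625 is still above 1/147 but 0.25⁴ = 0.00390625 is at or below it, so n = 4.

4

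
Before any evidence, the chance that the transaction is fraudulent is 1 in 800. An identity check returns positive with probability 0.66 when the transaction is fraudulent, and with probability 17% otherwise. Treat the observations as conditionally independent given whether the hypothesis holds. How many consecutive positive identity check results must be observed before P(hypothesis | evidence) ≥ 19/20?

8

Prior odds: 0.00125 ÷ 0.99875 = 1/799.
Likelihood ratio of a positive result = 0.66/0.17 = 66/17.
Target odds: 0.95 ÷ 0.05 = 19.
Need (1/799) × (66/17)ⁿ ≥ 19, i.e. (66/17)ⁿ ≥ 15181.
(66/17)⁷ ≈13294.3 falls short of 15181 but (66/17)⁸ ≈51613.1 reaches it, so n = 8.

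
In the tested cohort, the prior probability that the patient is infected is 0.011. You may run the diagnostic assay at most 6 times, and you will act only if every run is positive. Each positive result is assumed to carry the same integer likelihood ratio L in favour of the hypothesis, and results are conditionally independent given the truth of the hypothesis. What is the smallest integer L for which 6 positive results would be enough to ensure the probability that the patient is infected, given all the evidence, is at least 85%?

3

Prior odds = 0.011/0.989 = 11/989.
Target odds = 0.85/0.15 = 17/3.
Need L⁶ ≥ 17/3 ÷ (11/989) = 16813/33.
2⁶ = 64 < 16813/33 ≤ 729 = 3⁶, so L = 3.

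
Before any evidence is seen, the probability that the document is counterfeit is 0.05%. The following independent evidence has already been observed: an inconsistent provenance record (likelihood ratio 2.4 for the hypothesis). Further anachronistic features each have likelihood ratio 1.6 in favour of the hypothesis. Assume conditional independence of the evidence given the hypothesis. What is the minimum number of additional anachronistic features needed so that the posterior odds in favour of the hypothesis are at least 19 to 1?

21

Prior odds = 0.0005/0.9995 = 1/1999.
Bayes factor of the evidence already in hand = 2.4.
Odds after that evidence = (1/1999) × 2.4 = 12/9995.
Target odds = 19.
Need 1.6ⁿ ≥ 19 ÷ (12/9995) = 189905/12.
1.6²⁰ ≈12089.3 falls short of 189905/12 but 1.6²¹ ≈19342.8 reaches it, so n = 21.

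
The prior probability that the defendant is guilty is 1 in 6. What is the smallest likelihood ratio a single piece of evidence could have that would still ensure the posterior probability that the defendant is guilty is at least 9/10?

45

Prior odds = (1/6)/(5/6) = 0.2.
Target odds = 0.9/0.1 = 9.
Required Bayes factor = 9 ÷ 0.2 = 45.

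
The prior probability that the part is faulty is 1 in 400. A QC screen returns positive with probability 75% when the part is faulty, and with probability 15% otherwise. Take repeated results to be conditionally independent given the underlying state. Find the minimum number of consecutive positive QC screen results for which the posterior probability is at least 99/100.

Prior odds: 0.0025 ÷ 0.9975 = 1/399.
Likelihood ratio of a positive result = 0.75/0.15 = 5.
Target posterior odds = 0.99/0.01 = 99.
Need (1/399) × 5ⁿ ≥ 99, i.e. 5ⁿ ≥ 39501.
5⁶ = 15625 falls short of 39501 but 5⁷ = 78125 reaches it, so n = 7.

7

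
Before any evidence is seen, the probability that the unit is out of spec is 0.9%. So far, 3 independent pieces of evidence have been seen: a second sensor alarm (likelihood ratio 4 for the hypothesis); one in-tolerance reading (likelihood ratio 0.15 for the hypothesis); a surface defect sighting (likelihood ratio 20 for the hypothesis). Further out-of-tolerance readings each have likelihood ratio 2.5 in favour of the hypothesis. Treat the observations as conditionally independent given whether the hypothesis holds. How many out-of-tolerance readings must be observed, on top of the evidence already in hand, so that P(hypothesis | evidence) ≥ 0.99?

Prior odds = 0.009/0.991 = 9/991.
Combined Bayes factor of the evidence already in hand = 4 × 0.15 × 20 = 12.
Odds after that evidence = (9/991) × 12 = 108/991.
Target odds = 0.99/0.01 = 99.
Need 2.5ⁿ ≥ 99 ÷ (108/991) = 10901/12.
2.5⁷ = 610.3515625 falls short of 10901/12 but 2.5⁸ = 390625/256 reaches it, so n = 8.

8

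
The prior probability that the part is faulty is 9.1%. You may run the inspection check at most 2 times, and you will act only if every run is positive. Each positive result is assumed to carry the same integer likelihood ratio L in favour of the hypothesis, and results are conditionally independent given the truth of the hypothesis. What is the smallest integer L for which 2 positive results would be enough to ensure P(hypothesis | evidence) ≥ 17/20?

8

Prior odds = 0.091/0.909 = 91/909.
Target odds = 0.85/0.15 = 17/3.
Need L² ≥ 17/3 ÷ (91/909) = 5151/91.
7² = 49 < 5151/91 ≤ 64 = 8², so L = 8.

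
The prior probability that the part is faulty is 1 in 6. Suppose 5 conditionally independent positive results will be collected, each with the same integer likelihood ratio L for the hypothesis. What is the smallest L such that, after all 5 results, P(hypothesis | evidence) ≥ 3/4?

Prior odds = (1/6)/(5/6) = 0.2.
Target odds = 0.75/0.25 = 3.
Need L⁵ ≥ 3 ÷ 0.2 = 15.
1⁵ = 1 < 15 ≤ 32 = 2⁵, so L = 2.

2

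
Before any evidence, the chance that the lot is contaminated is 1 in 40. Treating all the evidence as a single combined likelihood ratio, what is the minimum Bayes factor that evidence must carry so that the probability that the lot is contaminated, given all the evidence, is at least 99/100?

3861

Prior odds = 0.025/0.975 = 1/39.
Target odds = 0.99/0.01 = 99.
Required Bayes factor = 99 ÷ (1/39) = 3861.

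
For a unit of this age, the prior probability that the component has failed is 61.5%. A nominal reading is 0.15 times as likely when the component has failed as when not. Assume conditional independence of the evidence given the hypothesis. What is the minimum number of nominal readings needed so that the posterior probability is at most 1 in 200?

4

Prior odds: 0.615 ÷ 0.385 = 123/77.
Likelihood ratio per nominal reading = 0.15.
Target posterior odds = 0.005/0.995 = 1/199.
Need (123/77) × 0.15ⁿ ≤ 1/199, i.e. 0.15ⁿ ≤ 77/24477.
0.15³ = 0.003375 is still above 77/24477 but 0.15⁴ = 81/160000 is at or below it, so n = 4.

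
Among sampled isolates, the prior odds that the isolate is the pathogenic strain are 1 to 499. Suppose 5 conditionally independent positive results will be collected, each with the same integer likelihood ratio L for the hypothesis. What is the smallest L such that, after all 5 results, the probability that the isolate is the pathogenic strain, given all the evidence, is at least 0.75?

5

Prior odds = 1/499.
Target odds = 0.75/0.25 = 3.
Need L⁵ ≥ 3 ÷ (1/499) = 1497.
4⁵ = 1024 < 1497 ≤ 3125 = 5⁵, so L = 5.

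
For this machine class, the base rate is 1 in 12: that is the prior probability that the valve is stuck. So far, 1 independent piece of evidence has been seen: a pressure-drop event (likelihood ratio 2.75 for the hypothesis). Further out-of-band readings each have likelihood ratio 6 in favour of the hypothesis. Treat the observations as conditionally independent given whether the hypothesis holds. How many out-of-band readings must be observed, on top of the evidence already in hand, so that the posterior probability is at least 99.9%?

5

Prior odds = (1/12)/(11/12) = 1/11.
Bayes factor of the evidence already in hand = 2.75.
Odds after that evidence = (1/11) × 2.75 = 0.25.
Target odds = 0.999/0.001 = 999.
Need 6ⁿ ≥ 999 ÷ 0.25 = 3996.
6⁴ = 1296 falls short of 3996 but 6⁵ = 7776 reaches it, so n = 5.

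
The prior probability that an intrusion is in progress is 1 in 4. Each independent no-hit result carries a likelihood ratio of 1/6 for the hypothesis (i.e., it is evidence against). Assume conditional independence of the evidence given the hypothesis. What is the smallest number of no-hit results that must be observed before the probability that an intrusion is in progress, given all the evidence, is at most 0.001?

4

Prior odds: 0.25 ÷ 0.75 = 1/3.
Likelihood ratio per no-hit result = 1/6.
Target odds: 0.001 ÷ 0.999 = 1/999.
Need (1/3) × (1/6)ⁿ ≤ 1/999, i.e. (1/6)ⁿ ≤ 1/333.
(1/6)³ = 1/216 is still above 1/333 but (1/6)⁴ = 1/1296 is at or below it, so n = 4.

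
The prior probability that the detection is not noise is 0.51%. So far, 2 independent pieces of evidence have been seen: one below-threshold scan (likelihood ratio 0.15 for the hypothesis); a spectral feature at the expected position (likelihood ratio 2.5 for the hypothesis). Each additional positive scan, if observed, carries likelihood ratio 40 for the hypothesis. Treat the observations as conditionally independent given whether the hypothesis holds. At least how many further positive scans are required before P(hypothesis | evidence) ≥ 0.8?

Prior odds = 0.0051/0.9949 = 51/9949.
Combined Bayes factor of the evidence already in hand = 0.15 × 2.5 = 0.375.
Odds after that evidence = (51/9949) × 0.375 = 153/79592.
Target odds = 0.8/0.2 = 4.
Need 40ⁿ ≥ 4 ÷ (153/79592) = 318368/153.
40² = 1600 falls short of 318368/153 but 40³ = 64000 reaches it, so n = 3.

3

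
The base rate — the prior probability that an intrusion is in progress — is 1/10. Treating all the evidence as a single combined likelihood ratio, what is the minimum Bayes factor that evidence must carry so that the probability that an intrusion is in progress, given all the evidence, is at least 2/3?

18

Prior odds = 0.1/0.9 = 1/9.
Target odds = (2/3)/(1/3) = 2.
Required Bayes factor = 2 ÷ (1/9) = 18.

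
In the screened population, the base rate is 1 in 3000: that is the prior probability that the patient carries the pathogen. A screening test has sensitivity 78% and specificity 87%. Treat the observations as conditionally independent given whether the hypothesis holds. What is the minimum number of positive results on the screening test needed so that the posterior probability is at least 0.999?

Prior odds = (1/3000)/(2999/3000) = 1/2999.
False-positive rate = 1 − 0.87 = 0.13; likelihood ratio of a positive = 0.78/0.13 = 6.
Target odds: 0.999 ÷ 0.001 = 999.
Need (1/2999) × 6ⁿ ≥ 999, i.e. 6ⁿ ≥ 2996001.
6⁸ = 1679616 falls short of 2996001 but 6⁹ = 10077696 reaches it, so n = 9.

9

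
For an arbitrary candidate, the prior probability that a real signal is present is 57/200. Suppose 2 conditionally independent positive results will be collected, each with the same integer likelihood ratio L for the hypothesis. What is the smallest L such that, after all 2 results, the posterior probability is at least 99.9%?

Prior odds = 0.285/0.715 = 57/143.
Target odds = 0.999/0.001 = 999.
Need L² ≥ 999 ÷ (57/143) = 47619/19.
50² = 2500 < 47619/19 ≤ 2601 = 51², so L = 51.

51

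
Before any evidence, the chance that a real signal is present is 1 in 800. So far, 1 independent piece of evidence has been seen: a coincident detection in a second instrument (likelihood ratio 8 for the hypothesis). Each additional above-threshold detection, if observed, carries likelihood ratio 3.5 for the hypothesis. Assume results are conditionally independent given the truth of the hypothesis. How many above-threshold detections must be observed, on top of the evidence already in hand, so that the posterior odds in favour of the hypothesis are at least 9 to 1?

6

Prior odds = 0.00125/0.99875 = 1/799.
Bayes factor of the evidence already in hand = 8.
Odds after that evidence = (1/799) × 8 = 8/799.
Target odds = 9.
Need 3.5ⁿ ≥ 9 ÷ (8/799) = 898.875.
3.5⁵ = 525.21875 falls short of 898.875 but 3.5⁶ = 1838.265625 reaches it, so n = 6.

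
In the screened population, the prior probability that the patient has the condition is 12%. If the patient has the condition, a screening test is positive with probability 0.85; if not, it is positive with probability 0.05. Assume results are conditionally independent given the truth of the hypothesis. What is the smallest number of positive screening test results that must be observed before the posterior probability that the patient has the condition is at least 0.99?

3

Prior odds = 0.12/0.88 = 3/22.
Likelihood ratio of a positive = 0.85/0.05 = 17.
Target odds: 0.99 ÷ 0.01 = 99.
Require 17ⁿ ≥ 99 ÷ (3/22) = 726.
17² = 289 falls short of 726 but 17³ = 4913 reaches it, so n = 3.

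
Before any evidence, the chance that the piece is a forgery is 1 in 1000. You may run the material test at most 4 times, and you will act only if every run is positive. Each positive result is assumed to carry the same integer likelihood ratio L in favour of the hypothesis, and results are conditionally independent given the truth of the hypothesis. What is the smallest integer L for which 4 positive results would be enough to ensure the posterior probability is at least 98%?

15

Prior odds = 0.001/0.999 = 1/999.
Target odds = 0.98/0.02 = 49.
Need L⁴ ≥ 49 ÷ (1/999) = 48951.
14⁴ = 38416 < 48951 ≤ 50625 = 15⁴, so L = 15.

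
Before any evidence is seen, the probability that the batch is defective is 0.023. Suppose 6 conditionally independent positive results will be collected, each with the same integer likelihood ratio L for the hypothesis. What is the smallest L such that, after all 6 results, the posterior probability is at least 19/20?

4

Prior odds = 0.023/0.977 = 23/977.
Target odds = 0.95/0.05 = 19.
Need L⁶ ≥ 19 ÷ (23/977) = 18563/23.
3⁶ = 729 < 18563/23 ≤ 4096 = 4⁶, so L = 4.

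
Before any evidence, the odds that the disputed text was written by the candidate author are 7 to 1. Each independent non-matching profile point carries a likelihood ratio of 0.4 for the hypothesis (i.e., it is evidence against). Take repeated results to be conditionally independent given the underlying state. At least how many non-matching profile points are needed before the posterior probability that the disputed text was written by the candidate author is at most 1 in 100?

Prior odds = 7.
Likelihood ratio per non-matching profile point = 0.4.
Target odds: 0.01 ÷ 0.99 = 1/99.
Need 7 × 0.4ⁿ ≤ 1/99, i.e. 0.4ⁿ ≤ 1/693.
0.4⁷ = 128/78125 is still above 1/693 but 0.4⁸ = 256/390625 is at or below it, so n = 8.

8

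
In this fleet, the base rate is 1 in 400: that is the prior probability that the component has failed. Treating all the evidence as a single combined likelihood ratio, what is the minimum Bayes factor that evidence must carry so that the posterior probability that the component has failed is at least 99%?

39501

Prior odds = 0.0025/0.9975 = 1/399.
Target odds = 0.99/0.01 = 99.
Required Bayes factor = 99 ÷ (1/399) = 39501.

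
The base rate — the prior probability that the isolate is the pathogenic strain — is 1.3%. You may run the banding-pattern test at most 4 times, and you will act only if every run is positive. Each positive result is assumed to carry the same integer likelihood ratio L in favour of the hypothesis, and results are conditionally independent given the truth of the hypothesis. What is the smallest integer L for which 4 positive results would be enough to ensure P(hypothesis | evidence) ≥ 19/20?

Prior odds = 0.013/0.987 = 13/987.
Target odds = 0.95/0.05 = 19.
Need L⁴ ≥ 19 ÷ (13/987) = 18753/13.
6⁴ = 1296 < 18753/13 ≤ 2401 = 7⁴, so L = 7.

7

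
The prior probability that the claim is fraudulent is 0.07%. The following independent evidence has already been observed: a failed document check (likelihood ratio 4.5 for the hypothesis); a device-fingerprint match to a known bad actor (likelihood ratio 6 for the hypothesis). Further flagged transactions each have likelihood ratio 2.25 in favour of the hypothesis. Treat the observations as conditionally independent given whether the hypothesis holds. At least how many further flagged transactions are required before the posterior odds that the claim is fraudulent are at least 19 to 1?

Prior odds = 0.0007/0.9993 = 7/9993.
Combined Bayes factor of the evidence already in hand = 4.5 × 6 = 27.
Odds after that evidence = (7/9993) × 27 = 63/3331.
Target odds = 19.
Need 2.25ⁿ ≥ 19 ÷ (63/3331) = 63289/63.
2.25⁸ = 43046721/65536 falls short of 63289/63 but 2.25⁹ = 387420489/262144 reaches it, so n = 9.

9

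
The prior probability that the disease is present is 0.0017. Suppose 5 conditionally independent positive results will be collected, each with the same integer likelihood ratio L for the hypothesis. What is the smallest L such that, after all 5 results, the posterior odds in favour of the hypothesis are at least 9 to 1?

Prior odds = 0.0017/0.9983 = 17/9983.
Target odds = 9.
Need L⁵ ≥ 9 ÷ (17/9983) = 89847/17.
5⁵ = 3125 < 89847/17 ≤ 7776 = 6⁵, so L = 6.

6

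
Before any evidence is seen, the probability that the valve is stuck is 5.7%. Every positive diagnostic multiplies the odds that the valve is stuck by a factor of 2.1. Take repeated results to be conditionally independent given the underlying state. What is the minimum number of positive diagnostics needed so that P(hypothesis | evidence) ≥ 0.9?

Prior odds = 0.057/0.943 = 57/943.
Likelihood ratio per positive diagnostic = 2.1.
Target posterior odds = 0.9/0.1 = 9.
Require 2.1ⁿ ≥ 9 ÷ (57/943) = 2829/19.
2.1⁶ = 85766121/1000000 falls short of 2829/19 but 2.1⁷ ≈180.109 reaches it, so n = 7.

7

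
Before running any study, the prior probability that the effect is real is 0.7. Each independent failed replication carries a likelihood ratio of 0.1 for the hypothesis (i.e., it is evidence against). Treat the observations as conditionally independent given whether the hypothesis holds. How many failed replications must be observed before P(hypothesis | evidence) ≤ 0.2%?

4

Prior odds: 0.7 ÷ 0.3 = 7/3.
Likelihood ratio per failed replication = 0.1.
Target odds: 0.002 ÷ 0.998 = 1/499.
Require 0.1ⁿ ≤ 1/499 ÷ (7/3) = 3/3493.
0.1³ = 0.001 is still above 3/3493 but 0.1⁴ = 0.0001 is at or below it, so n = 4.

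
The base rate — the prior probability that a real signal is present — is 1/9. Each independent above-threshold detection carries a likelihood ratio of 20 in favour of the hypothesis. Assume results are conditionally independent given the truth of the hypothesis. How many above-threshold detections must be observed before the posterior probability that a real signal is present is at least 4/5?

Prior odds = (1/9)/(8/9) = 0.125.
Likelihood ratio per above-threshold detection = 20.
Target odds: 0.8 ÷ 0.2 = 4.
Require 20ⁿ ≥ 4 ÷ 0.125 = 32.
20¹ = 20 falls short of 32 but 20² = 400 reaches it, so n = 2.

2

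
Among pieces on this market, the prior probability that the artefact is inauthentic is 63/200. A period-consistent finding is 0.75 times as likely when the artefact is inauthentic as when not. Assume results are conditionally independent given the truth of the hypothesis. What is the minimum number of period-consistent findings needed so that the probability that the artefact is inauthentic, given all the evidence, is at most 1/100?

Prior odds: 0.315 ÷ 0.685 = 63/137.
Likelihood ratio per period-consistent finding = 0.75.
Target odds: 0.01 ÷ 0.99 = 1/99.
Require 0.75ⁿ ≤ 1/99 ÷ (63/137) = 137/6237.
0.75¹³ = 1594323/67108864 is still above 137/6237 but 0.75¹⁴ = 4782969/268435456 is at or below it, so n = 14.

14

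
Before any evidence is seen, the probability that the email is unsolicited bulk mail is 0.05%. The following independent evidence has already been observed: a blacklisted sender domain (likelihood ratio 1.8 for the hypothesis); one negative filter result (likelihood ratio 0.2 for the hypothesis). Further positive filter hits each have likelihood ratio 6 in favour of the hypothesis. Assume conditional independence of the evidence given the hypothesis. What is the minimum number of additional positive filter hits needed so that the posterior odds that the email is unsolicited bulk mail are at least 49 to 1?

7

Prior odds = 0.0005/0.9995 = 1/1999.
Combined Bayes factor of the evidence already in hand = 1.8 × 0.2 = 0.36.
Odds after that evidence = (1/1999) × 0.36 = 9/49975.
Target odds = 49.
Need 6ⁿ ≥ 49 ÷ (9/49975) = 2448775/9.
6⁶ = 46656 falls short of 2448775/9 but 6⁷ = 279936 reaches it, so n = 7.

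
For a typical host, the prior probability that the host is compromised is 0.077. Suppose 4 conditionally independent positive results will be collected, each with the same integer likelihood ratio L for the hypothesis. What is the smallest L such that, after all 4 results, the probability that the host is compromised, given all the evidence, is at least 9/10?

4

Prior odds = 0.077/0.923 = 77/923.
Target odds = 0.9/0.1 = 9.
Need L⁴ ≥ 9 ÷ (77/923) = 8307/77.
3⁴ = 81 < 8307/77 ≤ 256 = 4⁴, so L = 4.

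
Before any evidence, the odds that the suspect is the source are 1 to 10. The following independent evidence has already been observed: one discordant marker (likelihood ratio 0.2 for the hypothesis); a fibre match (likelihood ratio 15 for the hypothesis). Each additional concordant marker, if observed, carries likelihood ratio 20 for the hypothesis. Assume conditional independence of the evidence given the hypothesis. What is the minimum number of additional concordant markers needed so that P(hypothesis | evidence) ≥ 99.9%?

Prior odds = 0.1.
Combined Bayes factor of the evidence already in hand = 0.2 × 15 = 3.
Odds after that evidence = 0.1 × 3 = 0.3.
Target odds = 0.999/0.001 = 999.
Need 20ⁿ ≥ 999 ÷ 0.3 = 3330.
20² = 400 falls short of 3330 but 20³ = 8000 reaches it, so n = 3.

3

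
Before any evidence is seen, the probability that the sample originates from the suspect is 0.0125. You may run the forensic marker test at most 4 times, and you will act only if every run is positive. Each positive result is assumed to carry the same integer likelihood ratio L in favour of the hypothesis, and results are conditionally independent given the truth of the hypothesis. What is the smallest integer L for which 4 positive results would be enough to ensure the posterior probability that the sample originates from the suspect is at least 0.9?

6

Prior odds = 0.0125/0.9875 = 1/79.
Target odds = 0.9/0.1 = 9.
Need L⁴ ≥ 9 ÷ (1/79) = 711.
5⁴ = 625 < 711 ≤ 1296 = 6⁴, so L = 6.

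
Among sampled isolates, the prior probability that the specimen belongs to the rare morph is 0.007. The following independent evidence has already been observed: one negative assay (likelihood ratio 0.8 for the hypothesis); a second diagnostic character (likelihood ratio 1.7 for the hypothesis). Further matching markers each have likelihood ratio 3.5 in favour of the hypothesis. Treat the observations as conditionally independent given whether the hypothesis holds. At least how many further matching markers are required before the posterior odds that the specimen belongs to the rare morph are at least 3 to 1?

Prior odds = 0.007/0.993 = 7/993.
Combined Bayes factor of the evidence already in hand = 0.8 × 1.7 = 1.36.
Odds after that evidence = (7/993) × 1.36 = 238/24825.
Target odds = 3.
Need 3.5ⁿ ≥ 3 ÷ (238/24825) = 74475/238.
3.5⁴ = 150.0625 falls short of 74475/238 but 3.5⁵ = 525.21875 reaches it, so n = 5.

5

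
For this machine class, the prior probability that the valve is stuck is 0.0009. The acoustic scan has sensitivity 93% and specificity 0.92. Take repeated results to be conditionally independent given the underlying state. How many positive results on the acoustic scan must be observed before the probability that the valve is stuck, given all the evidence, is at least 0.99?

5

Prior odds: 0.0009 ÷ 0.9991 = 9/9991.
False-positive rate = 1 − 0.92 = 0.08; likelihood ratio of a positive = 0.93/0.08 = 11.625.
Target posterior odds = 0.99/0.01 = 99.
Require 11.625ⁿ ≥ 99 ÷ (9/9991) = 109901.
11.625⁴ = 74805201/4096 falls short of 109901 but 11.625⁵ ≈212307 reaches it, so n = 5.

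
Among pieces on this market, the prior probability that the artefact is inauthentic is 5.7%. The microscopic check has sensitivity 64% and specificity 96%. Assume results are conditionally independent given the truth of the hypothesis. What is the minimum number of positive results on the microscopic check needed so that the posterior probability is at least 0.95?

Prior odds = 0.057/0.943 = 57/943.
False-positive rate = 1 − 0.96 = 0.04; likelihood ratio of a positive = 0.64/0.04 = 16.
Target posterior odds = 0.95/0.05 = 19.
Require 16ⁿ ≥ 19 ÷ (57/943) = 943/3.
16² = 256 falls short of 943/3 but 16³ = 4096 reaches it, so n = 3.

3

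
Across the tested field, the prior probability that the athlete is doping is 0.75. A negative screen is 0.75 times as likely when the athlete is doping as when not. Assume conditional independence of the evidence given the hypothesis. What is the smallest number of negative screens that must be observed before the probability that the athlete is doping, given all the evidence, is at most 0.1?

Prior odds = 0.75/0.25 = 3.
Likelihood ratio per negative screen = 0.75.
Target posterior odds = 0.1/0.9 = 1/9.
Need 3 × 0.75ⁿ ≤ 1/9, i.e. 0.75ⁿ ≤ 1/27.
0.75¹¹ = 177147/4194304 is still above 1/27 but 0.75¹² = 531441/16777216 is at or below it, so n = 12.

12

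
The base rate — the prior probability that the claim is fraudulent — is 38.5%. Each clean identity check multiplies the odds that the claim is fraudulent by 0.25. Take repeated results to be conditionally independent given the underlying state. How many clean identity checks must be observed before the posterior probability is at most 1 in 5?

1

Prior odds = 0.385/0.615 = 77/123.
Likelihood ratio per clean identity check = 0.25.
Target posterior odds = 0.2/0.8 = 0.25.
Need (77/123) × 0.25ⁿ ≤ 0.25, i.e. 0.25ⁿ ≤ 123/308.
0.25¹ = 0.25, which is already at or below the required 123/308; so n = 1.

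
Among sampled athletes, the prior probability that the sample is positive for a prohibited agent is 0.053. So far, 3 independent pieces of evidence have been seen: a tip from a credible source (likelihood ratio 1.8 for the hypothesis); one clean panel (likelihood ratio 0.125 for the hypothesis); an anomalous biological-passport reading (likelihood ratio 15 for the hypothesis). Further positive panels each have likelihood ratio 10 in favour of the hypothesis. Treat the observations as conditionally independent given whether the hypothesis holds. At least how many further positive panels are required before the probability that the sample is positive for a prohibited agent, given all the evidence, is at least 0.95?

3

Prior odds = 0.053/0.947 = 53/947.
Combined Bayes factor of the evidence already in hand = 1.8 × 0.125 × 15 = 3.375.
Odds after that evidence = (53/947) × 3.375 = 1431/7576.
Target odds = 0.95/0.05 = 19.
Need 10ⁿ ≥ 19 ÷ (1431/7576) = 143944/1431.
10² = 100 falls short of 143944/1431 but 10³ = 1000 reaches it, so n = 3.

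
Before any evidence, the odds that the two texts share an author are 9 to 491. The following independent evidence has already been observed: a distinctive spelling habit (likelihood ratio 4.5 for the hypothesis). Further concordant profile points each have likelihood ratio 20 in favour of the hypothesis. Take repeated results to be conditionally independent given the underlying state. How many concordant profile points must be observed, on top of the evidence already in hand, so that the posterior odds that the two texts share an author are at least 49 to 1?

3

Prior odds = 9/491.
Bayes factor of the evidence already in hand = 4.5.
Odds after that evidence = (9/491) × 4.5 = 81/982.
Target odds = 49.
Need 20ⁿ ≥ 49 ÷ (81/982) = 48118/81.
20² = 400 falls short of 48118/81 but 20³ = 8000 reaches it, so n = 3.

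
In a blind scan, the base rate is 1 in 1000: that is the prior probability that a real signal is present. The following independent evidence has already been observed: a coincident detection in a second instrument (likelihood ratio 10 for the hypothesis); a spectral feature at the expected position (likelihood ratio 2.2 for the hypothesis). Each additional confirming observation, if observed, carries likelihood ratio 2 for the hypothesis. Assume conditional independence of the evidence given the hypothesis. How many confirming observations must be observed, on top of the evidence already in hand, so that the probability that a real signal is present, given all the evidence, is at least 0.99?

Prior odds = 0.001/0.999 = 1/999.
Combined Bayes factor of the evidence already in hand = 10 × 2.2 = 22.
Odds after that evidence = (1/999) × 22 = 22/999.
Target odds = 0.99/0.01 = 99.
Need 2ⁿ ≥ 99 ÷ (22/999) = 4495.5.
2¹² = 4096 falls short of 4495.5 but 2¹³ = 8192 reaches it, so n = 13.

13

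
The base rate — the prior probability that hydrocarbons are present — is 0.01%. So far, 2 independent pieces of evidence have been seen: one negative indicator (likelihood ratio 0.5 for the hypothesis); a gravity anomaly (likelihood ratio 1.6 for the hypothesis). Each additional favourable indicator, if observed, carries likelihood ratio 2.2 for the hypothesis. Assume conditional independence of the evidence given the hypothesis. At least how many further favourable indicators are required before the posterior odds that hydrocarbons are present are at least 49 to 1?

17

Prior odds = 0.0001/0.9999 = 1/9999.
Combined Bayes factor of the evidence already in hand = 0.5 × 1.6 = 0.8.
Odds after that evidence = (1/9999) × 0.8 = 4/49995.
Target odds = 49.
Need 2.2ⁿ ≥ 49 ÷ (4/49995) = 612438.75.
2.2¹⁶ ≈301136 falls short of 612438.75 but 2.2¹⁷ ≈662500 reaches it, so n = 17.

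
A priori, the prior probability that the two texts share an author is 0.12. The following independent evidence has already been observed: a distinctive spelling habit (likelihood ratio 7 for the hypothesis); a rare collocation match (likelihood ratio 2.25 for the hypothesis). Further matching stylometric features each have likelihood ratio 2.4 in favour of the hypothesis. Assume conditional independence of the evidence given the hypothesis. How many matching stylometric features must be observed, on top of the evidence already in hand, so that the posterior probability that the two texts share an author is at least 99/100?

5

Prior odds = 0.12/0.88 = 3/22.
Combined Bayes factor of the evidence already in hand = 7 × 2.25 = 15.75.
Odds after that evidence = (3/22) × 15.75 = 189/88.
Target odds = 0.99/0.01 = 99.
Need 2.4ⁿ ≥ 99 ÷ (189/88) = 968/21.
2.4⁴ = 33.1776 falls short of 968/21 but 2.4⁵ = 79.62624 reaches it, so n = 5.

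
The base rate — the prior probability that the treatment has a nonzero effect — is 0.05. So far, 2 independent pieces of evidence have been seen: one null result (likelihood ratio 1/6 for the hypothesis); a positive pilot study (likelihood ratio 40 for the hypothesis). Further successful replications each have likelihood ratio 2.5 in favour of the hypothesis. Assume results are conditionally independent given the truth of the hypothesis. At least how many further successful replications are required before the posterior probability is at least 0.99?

7

Prior odds = 0.05/0.95 = 1/19.
Combined Bayes factor of the evidence already in hand = (1/6) × 40 = 20/3.
Odds after that evidence = (1/19) × 20/3 = 20/57.
Target odds = 0.99/0.01 = 99.
Need 2.5ⁿ ≥ 99 ÷ (20/57) = 282.15.
2.5⁶ = 244.140625 falls short of 282.15 but 2.5⁷ = 610.3515625 reaches it, so n = 7.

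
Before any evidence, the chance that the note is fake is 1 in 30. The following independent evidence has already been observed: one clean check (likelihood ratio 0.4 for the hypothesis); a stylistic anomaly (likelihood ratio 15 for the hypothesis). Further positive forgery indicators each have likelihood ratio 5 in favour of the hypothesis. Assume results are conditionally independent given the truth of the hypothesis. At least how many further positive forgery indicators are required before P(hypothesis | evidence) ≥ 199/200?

Prior odds = (1/30)/(29/30) = 1/29.
Combined Bayes factor of the evidence already in hand = 0.4 × 15 = 6.
Odds after that evidence = (1/29) × 6 = 6/29.
Target odds = 0.995/0.005 = 199.
Need 5ⁿ ≥ 199 ÷ (6/29) = 5771/6.
5⁴ = 625 falls short of 5771/6 but 5⁵ = 3125 reaches it, so n = 5.

5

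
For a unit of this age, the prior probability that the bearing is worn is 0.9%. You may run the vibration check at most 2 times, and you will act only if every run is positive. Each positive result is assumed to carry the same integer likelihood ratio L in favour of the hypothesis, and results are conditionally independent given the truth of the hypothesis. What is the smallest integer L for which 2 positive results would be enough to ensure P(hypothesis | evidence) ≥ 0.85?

Prior odds = 0.009/0.991 = 9/991.
Target odds = 0.85/0.15 = 17/3.
Need L² ≥ 17/3 ÷ (9/991) = 16847/27.
24² = 576 < 16847/27 ≤ 625 = 25², so L = 25.

25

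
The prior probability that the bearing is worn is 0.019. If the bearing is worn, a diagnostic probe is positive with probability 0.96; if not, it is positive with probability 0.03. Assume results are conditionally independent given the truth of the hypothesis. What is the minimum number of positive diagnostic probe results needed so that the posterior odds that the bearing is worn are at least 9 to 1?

Prior odds = 0.019/0.981 = 19/981.
Likelihood ratio of a positive = 0.96/0.03 = 32.
Target odds = 9.
Require 32ⁿ ≥ 9 ÷ (19/981) = 8829/19.
32¹ = 32 falls short of 8829/19 but 32² = 1024 reaches it, so n = 2.

2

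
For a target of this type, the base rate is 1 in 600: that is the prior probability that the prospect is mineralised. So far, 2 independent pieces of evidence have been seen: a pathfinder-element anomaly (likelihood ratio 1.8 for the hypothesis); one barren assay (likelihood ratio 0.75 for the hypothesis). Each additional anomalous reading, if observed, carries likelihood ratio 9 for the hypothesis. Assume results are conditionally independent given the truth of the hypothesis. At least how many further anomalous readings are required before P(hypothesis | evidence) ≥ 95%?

Prior odds = (1/600)/(599/600) = 1/599.
Combined Bayes factor of the evidence already in hand = 1.8 × 0.75 = 1.35.
Odds after that evidence = (1/599) × 1.35 = 27/11980.
Target odds = 0.95/0.05 = 19.
Need 9ⁿ ≥ 19 ÷ (27/11980) = 227620/27.
9⁴ = 6561 falls short of 227620/27 but 9⁵ = 59049 reaches it, so n = 5.

5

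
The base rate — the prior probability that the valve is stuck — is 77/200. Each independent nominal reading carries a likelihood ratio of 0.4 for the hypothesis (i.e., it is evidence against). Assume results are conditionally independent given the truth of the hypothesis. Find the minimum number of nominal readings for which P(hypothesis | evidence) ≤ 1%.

5

Prior odds: 0.385 ÷ 0.615 = 77/123.
Likelihood ratio per nominal reading = 0.4.
Target posterior odds = 0.01/0.99 = 1/99.
Require 0.4ⁿ ≤ 1/99 ÷ (77/123) = 41/2541.
0.4⁴ = 0.0256 is still above 41/2541 but 0.4⁵ = 0.01024 is at or below it, so n = 5.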